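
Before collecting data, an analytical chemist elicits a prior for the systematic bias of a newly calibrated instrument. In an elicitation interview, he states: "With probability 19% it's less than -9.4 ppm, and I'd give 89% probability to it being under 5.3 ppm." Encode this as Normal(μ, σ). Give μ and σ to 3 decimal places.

μ = -3.268, σ = 6.985

For Normal(μ,σ), the p-quantile is μ + z_p·σ. Here z_{0.19} = -0.8779, z_{0.89} = 1.227.
So -9.4 = μ − 0.8779σ and 5.3 = μ + 1.227σ.
Subtracting: σ = (5.3 − -9.4)/(1.227 − (-0.8779)) = 6.985.
Then μ = -9.4 − (-0.8779)·6.985 = -3.268.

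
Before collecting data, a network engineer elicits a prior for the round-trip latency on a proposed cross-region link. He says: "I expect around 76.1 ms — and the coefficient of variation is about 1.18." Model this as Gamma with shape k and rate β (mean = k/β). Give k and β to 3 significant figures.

For Gamma(k, rate β): mean = k/β, variance = k/β², so CV = 1/√k.
CV = 1.18, hence k = 1/CV² = 0.718.
Then β = k/mean = 0.718/76.1 = 0.00944.

k ≈ 0.718, β ≈ 0.00944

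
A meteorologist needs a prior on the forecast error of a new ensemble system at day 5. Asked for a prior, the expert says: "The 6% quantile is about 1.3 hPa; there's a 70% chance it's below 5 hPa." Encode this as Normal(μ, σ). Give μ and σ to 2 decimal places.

The p-quantile of Normal(μ,σ) is μ + z_p·σ, with z_{0.06} = -1.555 and z_{0.7} = 0.5244.
Eliminate σ: μ = (z₂·x₁ − z₁·x₂)/(z₂ − z₁) = (0.5244·1.3 − (-1.555)·5)/2.079 = 4.07.
Then σ = (x₂ − x₁)/(z₂ − z₁) = (5 − 1.3)/2.079 = 1.78.

μ = 4.07, σ = 1.78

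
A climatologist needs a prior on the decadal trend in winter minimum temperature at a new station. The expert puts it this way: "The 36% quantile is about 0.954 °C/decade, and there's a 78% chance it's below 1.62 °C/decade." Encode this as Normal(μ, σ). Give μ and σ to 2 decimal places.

The p-quantile of Normal(μ,σ) is μ + z_p·σ, with z_{0.36} = -0.3585 and z_{0.78} = 0.7722.
Eliminate σ: μ = (z₂·x₁ − z₁·x₂)/(z₂ − z₁) = (0.7722·0.954 − (-0.3585)·1.62)/1.131 = 1.17.
Then σ = (x₂ − x₁)/(z₂ − z₁) = (1.62 − 0.954)/1.131 = 0.59.

μ = 1.17, σ = 0.59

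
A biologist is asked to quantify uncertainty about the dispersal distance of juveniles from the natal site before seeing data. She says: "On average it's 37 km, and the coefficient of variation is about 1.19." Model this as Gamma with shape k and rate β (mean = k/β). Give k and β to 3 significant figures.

k ≈ 0.706, β ≈ 0.0191

For Gamma(k, rate β): mean = k/β, variance = k/β², so CV = 1/√k.
CV = 1.19, hence k = 1/CV² = 0.706.
Then β = k/mean = 0.706/37 = 0.0191.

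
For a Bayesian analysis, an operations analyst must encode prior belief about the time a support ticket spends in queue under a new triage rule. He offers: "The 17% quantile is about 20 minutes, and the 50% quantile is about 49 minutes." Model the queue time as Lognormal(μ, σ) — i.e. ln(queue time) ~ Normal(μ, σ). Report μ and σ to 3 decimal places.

If T ~ Lognormal(μ,σ) then ln T ~ Normal(μ,σ), so the p-quantile of ln T is μ + z_p·σ.
ln(20) = 2.996 and ln(49) = 3.892; z_{0.17} = -0.9542, z_{0.5} = 0.
σ = (3.892 − 2.996)/(0 − (-0.9542)) = 0.939.
μ = 2.996 − (-0.9542)·0.939 = 3.892.

μ ≈ 3.892, σ ≈ 0.939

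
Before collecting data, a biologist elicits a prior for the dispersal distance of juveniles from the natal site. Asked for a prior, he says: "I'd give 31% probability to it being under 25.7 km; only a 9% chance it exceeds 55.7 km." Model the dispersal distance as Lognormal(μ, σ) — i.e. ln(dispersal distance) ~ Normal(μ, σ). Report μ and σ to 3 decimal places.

μ ≈ 3.455, σ ≈ 0.421

If T ~ Lognormal(μ,σ) then ln T ~ Normal(μ,σ), so the p-quantile of ln T is μ + z_p·σ.
ln(25.7) = 3.246 and ln(55.7) = 4.02; z_{0.31} = -0.4959, z_{0.91} = 1.341.
σ = (4.02 − 3.246)/(1.341 − (-0.4959)) = 0.421.
μ = 3.246 − (-0.4959)·0.421 = 3.455.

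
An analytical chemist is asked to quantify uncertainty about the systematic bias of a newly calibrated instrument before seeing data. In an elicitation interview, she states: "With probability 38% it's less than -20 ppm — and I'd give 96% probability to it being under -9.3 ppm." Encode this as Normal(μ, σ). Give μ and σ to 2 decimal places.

μ = -18.41, σ = 5.20

The p-quantile of Normal(μ,σ) is μ + z_p·σ, with z_{0.38} = -0.3055 and z_{0.96} = 1.751.
Eliminate σ: μ = (z₂·x₁ − z₁·x₂)/(z₂ − z₁) = (1.751·-20 − (-0.3055)·-9.3)/2.056 = -18.41.
Then σ = (x₂ − x₁)/(z₂ − z₁) = (-9.3 − -20)/2.056 = 5.20.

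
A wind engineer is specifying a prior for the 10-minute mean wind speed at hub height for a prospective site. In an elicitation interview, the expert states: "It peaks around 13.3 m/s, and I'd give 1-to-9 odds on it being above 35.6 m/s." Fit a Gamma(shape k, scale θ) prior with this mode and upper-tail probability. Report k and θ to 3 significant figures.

k ≈ 2.98, θ ≈ 6.73

Gamma(k,θ) with k>1 has mode (k−1)θ, so θ = 13.3/(k−1).
Need P(X < 35.6) = 0.9 with θ tied to k this way. Start at k = 2, θ = 13.3: P(X<35.6) ≈ 0.747.
Too low — raise k to concentrate. Iterating converges to k ≈ 2.98.
Then θ = 13.3/(2.98−1) ≈ 6.73.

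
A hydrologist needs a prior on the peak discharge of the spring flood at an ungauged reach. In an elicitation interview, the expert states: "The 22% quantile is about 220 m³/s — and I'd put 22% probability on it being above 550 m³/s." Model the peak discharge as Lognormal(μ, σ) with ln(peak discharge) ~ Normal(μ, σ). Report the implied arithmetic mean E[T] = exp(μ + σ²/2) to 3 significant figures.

If T ~ Lognormal(μ,σ) then ln T ~ Normal(μ,σ), so the p-quantile of ln T is μ + z_p·σ.
ln(220) = 5.394 and ln(550) = 6.31; z_{0.22} = -0.7722, z_{0.78} = 0.7722.
σ = (6.31 − 5.394)/(0.7722 − (-0.7722)) = 0.593.
μ = 5.394 − (-0.7722)·0.593 = 5.852.
E[T] = exp(μ + σ²/2) = exp(5.852 + 0.1760) = 415 m³/s.

E[T] ≈ 415 m³/s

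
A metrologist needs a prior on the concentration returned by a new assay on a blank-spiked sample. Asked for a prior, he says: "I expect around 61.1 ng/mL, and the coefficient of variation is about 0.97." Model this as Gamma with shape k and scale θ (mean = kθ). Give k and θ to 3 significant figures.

For Gamma(k, scale θ): mean = kθ, variance = kθ², so CV = 1/√k.
CV = 0.97, hence k = 1/CV² = 1.06.
Then θ = mean/k = 61.1/1.06 = 57.5.

k ≈ 1.06, θ ≈ 57.5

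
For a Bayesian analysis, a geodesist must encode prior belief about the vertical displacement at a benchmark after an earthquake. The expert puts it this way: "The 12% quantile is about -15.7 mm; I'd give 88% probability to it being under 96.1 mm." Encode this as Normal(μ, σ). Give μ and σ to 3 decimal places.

μ = 40.200, σ = 47.575

For Normal(μ,σ), the p-quantile is μ + z_p·σ. Here z_{0.12} = -1.175, z_{0.88} = 1.175.
So -15.7 = μ − 1.175σ and 96.1 = μ + 1.175σ.
Subtracting: σ = (96.1 − -15.7)/(1.175 − (-1.175)) = 47.575.
Then μ = -15.7 − (-1.175)·47.575 = 40.200.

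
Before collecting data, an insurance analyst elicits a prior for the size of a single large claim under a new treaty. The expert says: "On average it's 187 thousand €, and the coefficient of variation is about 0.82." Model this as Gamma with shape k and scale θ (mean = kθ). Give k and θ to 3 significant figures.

k ≈ 1.49, θ ≈ 126

For Gamma(k, scale θ): mean = kθ, variance = kθ², so CV = 1/√k.
CV = 0.82, hence k = 1/CV² = 1.49.
Then θ = mean/k = 187/1.49 = 126.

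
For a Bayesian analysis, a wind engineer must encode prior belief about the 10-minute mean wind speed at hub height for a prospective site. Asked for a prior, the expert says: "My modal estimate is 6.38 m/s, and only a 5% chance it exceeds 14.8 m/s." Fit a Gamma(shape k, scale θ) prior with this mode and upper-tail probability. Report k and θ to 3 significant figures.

k ≈ 4.87, θ ≈ 1.65

Gamma(k,θ) with k>1 has mode (k−1)θ, so θ = 6.38/(k−1).
Need P(X < 14.8) = 0.95 with θ tied to k this way. Start at k = 2, θ = 6.38: P(X<14.8) ≈ 0.674.
Too low — raise k to concentrate. Iterating converges to k ≈ 4.87.
Then θ = 6.38/(4.87−1) ≈ 1.65.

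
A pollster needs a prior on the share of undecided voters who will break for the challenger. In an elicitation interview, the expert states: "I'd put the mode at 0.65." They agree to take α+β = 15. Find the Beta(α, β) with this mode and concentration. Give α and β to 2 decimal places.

For α,β > 1 the Beta mode is (α−1)/(α+β−2). With α+β = 15, the mode is (α−1)/13.
Set (α−1)/13 = 0.65 → α = 1 + 0.65·13 = 9.45.
β = 15 − α = 5.55.

α = 9.45, β = 5.55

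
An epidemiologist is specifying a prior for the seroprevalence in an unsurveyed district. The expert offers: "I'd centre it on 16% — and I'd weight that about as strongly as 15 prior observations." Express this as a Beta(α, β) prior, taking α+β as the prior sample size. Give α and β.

Under the effective-sample-size interpretation, Beta(α, β) has prior mean α/(α+β) and prior sample size α+β.
So α+β = 15 and α/(α+β) = 0.16, giving α = 0.16·15 = 2.4 and β = 15 − 2.4 = 12.6.

α = 2.4, β = 12.6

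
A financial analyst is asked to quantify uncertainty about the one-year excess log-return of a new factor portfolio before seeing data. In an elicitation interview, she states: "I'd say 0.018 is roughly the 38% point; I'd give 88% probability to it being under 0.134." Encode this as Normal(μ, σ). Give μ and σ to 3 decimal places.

μ = 0.042, σ = 0.078

For Normal(μ,σ), the p-quantile is μ + z_p·σ. Here z_{0.38} = -0.3055, z_{0.88} = 1.175.
So 0.018 = μ − 0.3055σ and 0.134 = μ + 1.175σ.
Subtracting: σ = (0.134 − 0.018)/(1.175 − (-0.3055)) = 0.078.
Then μ = 0.018 − (-0.3055)·0.078 = 0.042.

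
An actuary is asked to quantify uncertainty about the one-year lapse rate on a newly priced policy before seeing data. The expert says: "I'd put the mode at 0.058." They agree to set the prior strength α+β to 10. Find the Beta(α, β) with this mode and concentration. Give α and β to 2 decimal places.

α = 1.46, β = 8.54

For α,β > 1 the Beta mode is (α−1)/(α+β−2). With α+β = 10, the mode is (α−1)/8.
Set (α−1)/8 = 0.058 → α = 1 + 0.058·8 = 1.46.
β = 10 − α = 8.54.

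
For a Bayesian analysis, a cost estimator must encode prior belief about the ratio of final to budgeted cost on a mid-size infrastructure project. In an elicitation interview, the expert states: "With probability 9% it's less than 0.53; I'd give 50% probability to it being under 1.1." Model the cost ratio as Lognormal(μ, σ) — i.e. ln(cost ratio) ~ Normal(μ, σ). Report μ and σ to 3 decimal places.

μ ≈ 0.095, σ ≈ 0.545

If T ~ Lognormal(μ,σ) then ln T ~ Normal(μ,σ), so the p-quantile of ln T is μ + z_p·σ.
ln(0.53) = -0.6349 and ln(1.1) = 0.09531; z_{0.09} = -1.341, z_{0.5} = 0.
σ = (0.09531 − -0.6349)/(0 − (-1.341)) = 0.545.
μ = -0.6349 − (-1.341)·0.545 = 0.095.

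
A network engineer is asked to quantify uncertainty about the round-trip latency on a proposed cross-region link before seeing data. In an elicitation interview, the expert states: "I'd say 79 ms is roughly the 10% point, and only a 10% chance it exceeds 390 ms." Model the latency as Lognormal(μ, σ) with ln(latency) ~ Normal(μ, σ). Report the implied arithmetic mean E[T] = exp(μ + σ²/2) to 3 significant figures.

E[T] ≈ 213 ms

If T ~ Lognormal(μ,σ) then ln T ~ Normal(μ,σ), so the p-quantile of ln T is μ + z_p·σ.
ln(79) = 4.369 and ln(390) = 5.966; z_{0.1} = -1.282, z_{0.9} = 1.282.
σ = (5.966 − 4.369)/(1.282 − (-1.282)) = 0.623.
μ = 4.369 − (-1.282)·0.623 = 5.168.
E[T] = exp(μ + σ²/2) = exp(5.168 + 0.1940) = 213 ms.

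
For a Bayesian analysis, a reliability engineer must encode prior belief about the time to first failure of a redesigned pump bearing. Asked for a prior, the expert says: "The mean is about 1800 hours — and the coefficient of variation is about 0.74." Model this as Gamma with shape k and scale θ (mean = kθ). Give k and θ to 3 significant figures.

For Gamma(k, scale θ): mean = kθ, variance = kθ², so CV = 1/√k.
CV = 0.74, hence k = 1/CV² = 1.83.
Then θ = mean/k = 1800/1.83 = 986.

k ≈ 1.83, θ ≈ 986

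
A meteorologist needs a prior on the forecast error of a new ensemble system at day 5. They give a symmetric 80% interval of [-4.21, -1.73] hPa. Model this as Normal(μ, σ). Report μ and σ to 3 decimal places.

A symmetric 80% interval runs μ ± z·σ with z = 1.282.
Half-width = 1.24, so σ = 1.24/1.282 = 0.968.
μ is the interval midpoint, -2.970.

μ = -2.970, σ = 0.968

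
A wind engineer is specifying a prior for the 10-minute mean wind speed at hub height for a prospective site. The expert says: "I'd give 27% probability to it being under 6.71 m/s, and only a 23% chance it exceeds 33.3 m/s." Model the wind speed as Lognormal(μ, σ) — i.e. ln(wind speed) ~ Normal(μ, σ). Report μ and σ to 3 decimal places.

μ ≈ 2.630, σ ≈ 1.185

If T ~ Lognormal(μ,σ) then ln T ~ Normal(μ,σ), so the p-quantile of ln T is μ + z_p·σ.
ln(6.71) = 1.904 and ln(33.3) = 3.506; z_{0.27} = -0.6128, z_{0.77} = 0.7388.
σ = (3.506 − 1.904)/(0.7388 − (-0.6128)) = 1.185.
μ = 1.904 − (-0.6128)·1.185 = 2.630.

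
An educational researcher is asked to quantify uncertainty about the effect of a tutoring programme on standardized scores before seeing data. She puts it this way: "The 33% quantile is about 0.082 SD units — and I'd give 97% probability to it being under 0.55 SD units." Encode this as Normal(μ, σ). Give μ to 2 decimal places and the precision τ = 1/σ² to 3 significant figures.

μ = 0.17, τ = 24.6

For Normal(μ,σ), the p-quantile is μ + z_p·σ. Here z_{0.33} = -0.4399, z_{0.97} = 1.881.
So 0.082 = μ − 0.4399σ and 0.55 = μ + 1.881σ.
Subtracting: σ = (0.55 − 0.082)/(1.881 − (-0.4399)) = 0.20.
Then μ = 0.082 − (-0.4399)·0.20 = 0.17.
Precision τ = 1/σ² = 1/0.2017² = 24.6.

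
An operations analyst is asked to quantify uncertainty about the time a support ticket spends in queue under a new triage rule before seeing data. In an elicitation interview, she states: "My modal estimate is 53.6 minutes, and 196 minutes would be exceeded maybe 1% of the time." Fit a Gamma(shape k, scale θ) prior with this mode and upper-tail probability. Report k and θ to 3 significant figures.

k ≈ 3.55, θ ≈ 21

Gamma(k,θ) with k>1 has mode (k−1)θ, so θ = 53.6/(k−1).
Need P(X < 196) = 0.99 with θ tied to k this way. Start at k = 2, θ = 53.6: P(X<196) ≈ 0.880.
Too low — raise k to concentrate. Iterating converges to k ≈ 3.55.
Then θ = 53.6/(3.55−1) ≈ 21.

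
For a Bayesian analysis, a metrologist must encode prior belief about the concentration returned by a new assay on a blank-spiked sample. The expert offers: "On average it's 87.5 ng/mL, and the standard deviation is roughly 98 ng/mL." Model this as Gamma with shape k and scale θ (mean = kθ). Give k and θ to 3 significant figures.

For Gamma(k, scale θ): mean = kθ, variance = kθ², so CV = 1/√k.
CV = SD/mean = 98/87.5 = 1.12, hence k = 1/CV² = 0.797.
Then θ = mean/k = 87.5/0.797 = 110.

k ≈ 0.797, θ ≈ 110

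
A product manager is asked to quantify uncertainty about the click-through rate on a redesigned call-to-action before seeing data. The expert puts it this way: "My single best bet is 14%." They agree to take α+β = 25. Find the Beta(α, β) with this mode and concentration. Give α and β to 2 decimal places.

α = 4.22, β = 20.78

For α,β > 1 the Beta mode is (α−1)/(α+β−2). With α+β = 25, the mode is (α−1)/23.
Set (α−1)/23 = 0.14 → α = 1 + 0.14·23 = 4.22.
β = 25 − α = 20.78.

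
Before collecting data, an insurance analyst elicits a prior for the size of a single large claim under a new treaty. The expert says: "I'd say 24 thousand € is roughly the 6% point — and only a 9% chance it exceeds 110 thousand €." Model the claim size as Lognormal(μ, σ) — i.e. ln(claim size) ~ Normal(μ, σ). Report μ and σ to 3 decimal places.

μ ≈ 3.996, σ ≈ 0.526

If T ~ Lognormal(μ,σ) then ln T ~ Normal(μ,σ), so the p-quantile of ln T is μ + z_p·σ.
ln(24) = 3.178 and ln(110) = 4.7; z_{0.06} = -1.555, z_{0.91} = 1.341.
σ = (4.7 − 3.178)/(1.341 − (-1.555)) = 0.526.
μ = 3.178 − (-1.555)·0.526 = 3.996.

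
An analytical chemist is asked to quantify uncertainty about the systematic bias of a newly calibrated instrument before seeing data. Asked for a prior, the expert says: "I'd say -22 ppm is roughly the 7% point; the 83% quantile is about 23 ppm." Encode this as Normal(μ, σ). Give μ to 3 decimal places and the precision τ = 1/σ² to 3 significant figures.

μ = 5.330, τ = 0.00292

The p-quantile of Normal(μ,σ) is μ + z_p·σ, with z_{0.07} = -1.476 and z_{0.83} = 0.9542.
Eliminate σ: μ = (z₂·x₁ − z₁·x₂)/(z₂ − z₁) = (0.9542·-22 − (-1.476)·23)/2.43 = 5.330.
Then σ = (x₂ − x₁)/(z₂ − z₁) = (23 − -22)/2.43 = 18.519.
Precision τ = 1/σ² = 1/18.52² = 0.00292.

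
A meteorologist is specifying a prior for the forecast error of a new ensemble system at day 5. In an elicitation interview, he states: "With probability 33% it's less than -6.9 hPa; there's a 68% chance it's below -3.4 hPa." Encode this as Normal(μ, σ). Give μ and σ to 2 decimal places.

μ = -5.20, σ = 3.86

The p-quantile of Normal(μ,σ) is μ + z_p·σ, with z_{0.33} = -0.4399 and z_{0.68} = 0.4677.
Eliminate σ: μ = (z₂·x₁ − z₁·x₂)/(z₂ − z₁) = (0.4677·-6.9 − (-0.4399)·-3.4)/0.9076 = -5.20.
Then σ = (x₂ − x₁)/(z₂ − z₁) = (-3.4 − -6.9)/0.9076 = 3.86.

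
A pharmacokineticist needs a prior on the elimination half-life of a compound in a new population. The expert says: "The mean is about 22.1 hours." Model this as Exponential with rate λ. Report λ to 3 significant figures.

λ ≈ 0.0452

Exponential mean = 1/λ, so λ = 1/22.1 = 0.0452.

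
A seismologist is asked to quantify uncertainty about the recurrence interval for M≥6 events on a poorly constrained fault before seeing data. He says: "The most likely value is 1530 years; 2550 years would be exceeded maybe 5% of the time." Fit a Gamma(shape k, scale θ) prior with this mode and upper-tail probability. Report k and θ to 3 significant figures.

Gamma(k,θ) with k>1 has mode (k−1)θ, so θ = 1530/(k−1).
Need P(X < 2550) = 0.95 with θ tied to k this way. Start at k = 2, θ = 1530: P(X<2550) ≈ 0.496.
Too low — raise k to concentrate. Iterating converges to k ≈ 11.7.
Then θ = 1530/(11.7−1) ≈ 143.

k ≈ 11.7, θ ≈ 143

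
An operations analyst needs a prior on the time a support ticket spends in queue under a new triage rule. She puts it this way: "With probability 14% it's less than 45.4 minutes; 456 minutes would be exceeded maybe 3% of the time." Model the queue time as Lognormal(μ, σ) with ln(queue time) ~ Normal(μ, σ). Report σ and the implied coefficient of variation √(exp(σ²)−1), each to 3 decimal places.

σ ≈ 0.779, CV ≈ 0.914

If T ~ Lognormal(μ,σ) then ln T ~ Normal(μ,σ), so the p-quantile of ln T is μ + z_p·σ.
ln(45.4) = 3.816 and ln(456) = 6.122; z_{0.14} = -1.08, z_{0.97} = 1.881.
σ = (6.122 − 3.816)/(1.881 − (-1.08)) = 0.779.
μ = 3.816 − (-1.08)·0.779 = 4.657.
CV = √(exp(σ²)−1) = √(exp(0.6070)−1) = 0.914.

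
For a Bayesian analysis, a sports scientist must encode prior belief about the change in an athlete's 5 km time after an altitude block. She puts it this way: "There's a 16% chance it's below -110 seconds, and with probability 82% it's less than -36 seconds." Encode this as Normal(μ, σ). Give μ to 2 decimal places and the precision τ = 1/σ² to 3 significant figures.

μ = -71.47, τ = 0.000666

The p-quantile of Normal(μ,σ) is μ + z_p·σ, with z_{0.16} = -0.9945 and z_{0.82} = 0.9154.
Eliminate σ: μ = (z₂·x₁ − z₁·x₂)/(z₂ − z₁) = (0.9154·-110 − (-0.9945)·-36)/1.91 = -71.47.
Then σ = (x₂ − x₁)/(z₂ − z₁) = (-36 − -110)/1.91 = 38.75.
Precision τ = 1/σ² = 1/38.75² = 0.000666.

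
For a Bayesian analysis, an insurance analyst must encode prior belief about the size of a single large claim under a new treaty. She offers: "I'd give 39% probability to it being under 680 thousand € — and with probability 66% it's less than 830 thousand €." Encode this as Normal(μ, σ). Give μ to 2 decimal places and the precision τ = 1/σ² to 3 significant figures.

μ = 740.57, τ = 2.13e-05

For Normal(μ,σ), the p-quantile is μ + z_p·σ. Here z_{0.39} = -0.2793, z_{0.66} = 0.4125.
So 680 = μ − 0.2793σ and 830 = μ + 0.4125σ.
Subtracting: σ = (830 − 680)/(0.4125 − (-0.2793)) = 216.83.
Then μ = 680 − (-0.2793)·216.83 = 740.57.
Precision τ = 1/σ² = 1/216.8² = 2.13e-05.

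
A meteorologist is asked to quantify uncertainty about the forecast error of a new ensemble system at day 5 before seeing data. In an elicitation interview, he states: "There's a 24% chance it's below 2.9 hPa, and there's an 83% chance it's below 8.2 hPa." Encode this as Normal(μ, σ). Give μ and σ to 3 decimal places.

For Normal(μ,σ), the p-quantile is μ + z_p·σ. Here z_{0.24} = -0.7063, z_{0.83} = 0.9542.
So 2.9 = μ − 0.7063σ and 8.2 = μ + 0.9542σ.
Subtracting: σ = (8.2 − 2.9)/(0.9542 − (-0.7063)) = 3.192.
Then μ = 2.9 − (-0.7063)·3.192 = 5.154.

μ = 5.154, σ = 3.192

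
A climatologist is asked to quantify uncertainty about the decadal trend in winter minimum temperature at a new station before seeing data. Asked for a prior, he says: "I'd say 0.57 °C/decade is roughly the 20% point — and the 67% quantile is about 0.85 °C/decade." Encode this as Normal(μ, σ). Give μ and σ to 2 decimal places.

The p-quantile of Normal(μ,σ) is μ + z_p·σ, with z_{0.2} = -0.8416 and z_{0.67} = 0.4399.
Eliminate σ: μ = (z₂·x₁ − z₁·x₂)/(z₂ − z₁) = (0.4399·0.57 − (-0.8416)·0.85)/1.282 = 0.75.
Then σ = (x₂ − x₁)/(z₂ − z₁) = (0.85 − 0.57)/1.282 = 0.22.

μ = 0.75, σ = 0.22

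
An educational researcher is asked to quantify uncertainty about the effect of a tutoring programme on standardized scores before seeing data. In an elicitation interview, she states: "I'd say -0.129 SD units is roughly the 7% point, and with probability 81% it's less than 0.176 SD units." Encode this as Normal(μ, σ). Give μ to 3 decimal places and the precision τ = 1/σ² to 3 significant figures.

The p-quantile of Normal(μ,σ) is μ + z_p·σ, with z_{0.07} = -1.476 and z_{0.81} = 0.8779.
Eliminate σ: μ = (z₂·x₁ − z₁·x₂)/(z₂ − z₁) = (0.8779·-0.129 − (-1.476)·0.176)/2.354 = 0.062.
Then σ = (x₂ − x₁)/(z₂ − z₁) = (0.176 − -0.129)/2.354 = 0.130.
Precision τ = 1/σ² = 1/0.1296² = 59.6.

μ = 0.062, τ = 59.6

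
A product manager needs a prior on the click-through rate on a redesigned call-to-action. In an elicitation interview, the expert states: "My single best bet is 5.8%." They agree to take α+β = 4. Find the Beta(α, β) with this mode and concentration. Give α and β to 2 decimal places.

For α,β > 1 the Beta mode is (α−1)/(α+β−2). With α+β = 4, the mode is (α−1)/2.
Set (α−1)/2 = 0.058 → α = 1 + 0.058·2 = 1.12.
β = 4 − α = 2.88.

α = 1.12, β = 2.88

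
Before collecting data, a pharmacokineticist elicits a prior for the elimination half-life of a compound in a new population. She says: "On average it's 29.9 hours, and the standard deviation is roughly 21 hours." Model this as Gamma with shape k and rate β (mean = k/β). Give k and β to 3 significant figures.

k ≈ 2.03, β ≈ 0.0678

For Gamma(k, rate β): mean = k/β, variance = k/β², so CV = 1/√k.
CV = SD/mean = 21/29.9 = 0.7023, hence k = 1/CV² = 2.03.
Then β = k/mean = 2.03/29.9 = 0.0678.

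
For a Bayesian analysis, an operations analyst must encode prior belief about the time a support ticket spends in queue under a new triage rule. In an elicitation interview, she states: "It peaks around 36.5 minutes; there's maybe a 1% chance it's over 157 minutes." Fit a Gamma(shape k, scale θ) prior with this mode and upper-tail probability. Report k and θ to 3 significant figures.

k ≈ 2.92, θ ≈ 19

Gamma(k,θ) with k>1 has mode (k−1)θ, so θ = 36.5/(k−1).
Need P(X < 157) = 0.99 with θ tied to k this way. Start at k = 2, θ = 36.5: P(X<157) ≈ 0.928.
Too low — raise k to concentrate. Iterating converges to k ≈ 2.92.
Then θ = 36.5/(2.92−1) ≈ 19.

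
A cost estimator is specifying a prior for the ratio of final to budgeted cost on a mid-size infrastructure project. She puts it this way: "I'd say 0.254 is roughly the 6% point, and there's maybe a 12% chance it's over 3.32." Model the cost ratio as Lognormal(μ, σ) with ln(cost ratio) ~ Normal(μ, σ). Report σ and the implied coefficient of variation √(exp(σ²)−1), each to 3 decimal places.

σ ≈ 0.942, CV ≈ 1.195

If T ~ Lognormal(μ,σ) then ln T ~ Normal(μ,σ), so the p-quantile of ln T is μ + z_p·σ.
ln(0.254) = -1.37 and ln(3.32) = 1.2; z_{0.06} = -1.555, z_{0.88} = 1.175.
σ = (1.2 − -1.37)/(1.175 − (-1.555)) = 0.942.
μ = -1.37 − (-1.555)·0.942 = 0.094.
CV = √(exp(σ²)−1) = √(exp(0.8866)−1) = 1.195.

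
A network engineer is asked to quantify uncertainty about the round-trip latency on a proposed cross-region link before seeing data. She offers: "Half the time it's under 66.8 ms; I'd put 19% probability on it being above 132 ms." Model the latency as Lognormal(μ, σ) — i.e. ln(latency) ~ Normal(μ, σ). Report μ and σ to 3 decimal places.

μ ≈ 4.202, σ ≈ 0.776

If T ~ Lognormal(μ,σ) then ln T ~ Normal(μ,σ), so the p-quantile of ln T is μ + z_p·σ.
ln(66.8) = 4.202 and ln(132) = 4.883; z_{0.5} = 0, z_{0.81} = 0.8779.
σ = (4.883 − 4.202)/(0.8779 − (0)) = 0.776.
μ = 4.202 − (0)·0.776 = 4.202.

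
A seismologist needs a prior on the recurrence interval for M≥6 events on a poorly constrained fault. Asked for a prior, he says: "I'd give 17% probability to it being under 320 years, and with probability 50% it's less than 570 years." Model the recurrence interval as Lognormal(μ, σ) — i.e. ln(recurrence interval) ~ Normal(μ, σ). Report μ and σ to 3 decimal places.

μ ≈ 6.346, σ ≈ 0.605

If T ~ Lognormal(μ,σ) then ln T ~ Normal(μ,σ), so the p-quantile of ln T is μ + z_p·σ.
ln(320) = 5.768 and ln(570) = 6.346; z_{0.17} = -0.9542, z_{0.5} = 0.
σ = (6.346 − 5.768)/(0 − (-0.9542)) = 0.605.
μ = 5.768 − (-0.9542)·0.605 = 6.346.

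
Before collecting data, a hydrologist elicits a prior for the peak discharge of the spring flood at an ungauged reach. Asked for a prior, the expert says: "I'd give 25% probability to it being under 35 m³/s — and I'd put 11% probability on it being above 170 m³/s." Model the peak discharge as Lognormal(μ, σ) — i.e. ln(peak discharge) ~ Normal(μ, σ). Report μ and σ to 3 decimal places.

If T ~ Lognormal(μ,σ) then ln T ~ Normal(μ,σ), so the p-quantile of ln T is μ + z_p·σ.
ln(35) = 3.555 and ln(170) = 5.136; z_{0.25} = -0.6745, z_{0.89} = 1.227.
σ = (5.136 − 3.555)/(1.227 − (-0.6745)) = 0.831.
μ = 3.555 − (-0.6745)·0.831 = 4.116.

μ ≈ 4.116, σ ≈ 0.831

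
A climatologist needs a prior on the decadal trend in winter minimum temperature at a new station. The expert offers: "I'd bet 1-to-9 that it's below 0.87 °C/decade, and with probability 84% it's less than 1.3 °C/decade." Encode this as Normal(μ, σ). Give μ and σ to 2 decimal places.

The p-quantile of Normal(μ,σ) is μ + z_p·σ, with z_{0.1} = -1.282 and z_{0.84} = 0.9945.
Eliminate σ: μ = (z₂·x₁ − z₁·x₂)/(z₂ − z₁) = (0.9945·0.87 − (-1.282)·1.3)/2.276 = 1.11.
Then σ = (x₂ − x₁)/(z₂ − z₁) = (1.3 − 0.87)/2.276 = 0.19.

μ = 1.11, σ = 0.19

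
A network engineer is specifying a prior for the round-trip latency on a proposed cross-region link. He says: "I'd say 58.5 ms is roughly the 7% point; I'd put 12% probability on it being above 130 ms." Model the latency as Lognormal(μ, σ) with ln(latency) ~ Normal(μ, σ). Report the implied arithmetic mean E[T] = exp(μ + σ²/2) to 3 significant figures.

If T ~ Lognormal(μ,σ) then ln T ~ Normal(μ,σ), so the p-quantile of ln T is μ + z_p·σ.
ln(58.5) = 4.069 and ln(130) = 4.868; z_{0.07} = -1.476, z_{0.88} = 1.175.
σ = (4.868 − 4.069)/(1.175 − (-1.476)) = 0.301.
μ = 4.069 − (-1.476)·0.301 = 4.514.
E[T] = exp(μ + σ²/2) = exp(4.514 + 0.0454) = 95.5 ms.

E[T] ≈ 95.5 ms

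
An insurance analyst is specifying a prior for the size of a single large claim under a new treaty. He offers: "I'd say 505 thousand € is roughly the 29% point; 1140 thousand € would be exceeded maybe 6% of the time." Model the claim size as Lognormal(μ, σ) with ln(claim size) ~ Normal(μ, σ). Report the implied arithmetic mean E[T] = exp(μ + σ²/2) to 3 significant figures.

If T ~ Lognormal(μ,σ) then ln T ~ Normal(μ,σ), so the p-quantile of ln T is μ + z_p·σ.
ln(505) = 6.225 and ln(1140) = 7.039; z_{0.29} = -0.5534, z_{0.94} = 1.555.
σ = (7.039 − 6.225)/(1.555 − (-0.5534)) = 0.386.
μ = 6.225 − (-0.5534)·0.386 = 6.438.
E[T] = exp(μ + σ²/2) = exp(6.438 + 0.0746) = 674 thousand €.

E[T] ≈ 674 thousand €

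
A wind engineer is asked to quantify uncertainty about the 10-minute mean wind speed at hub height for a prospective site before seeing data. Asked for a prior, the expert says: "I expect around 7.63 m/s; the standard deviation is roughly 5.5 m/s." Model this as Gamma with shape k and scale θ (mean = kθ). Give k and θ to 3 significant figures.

For Gamma(k, scale θ): mean = kθ, variance = kθ², so CV = 1/√k.
CV = SD/mean = 5.5/7.63 = 0.7208, hence k = 1/CV² = 1.92.
Then θ = mean/k = 7.63/1.92 = 3.96.

k ≈ 1.92, θ ≈ 3.96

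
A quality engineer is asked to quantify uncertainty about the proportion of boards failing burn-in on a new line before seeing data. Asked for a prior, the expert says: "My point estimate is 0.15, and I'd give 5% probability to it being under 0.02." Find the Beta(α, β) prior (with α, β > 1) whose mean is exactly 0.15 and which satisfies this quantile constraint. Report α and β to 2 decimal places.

With mean 0.15 fixed, write α = 0.15s, β = 0.85s where s = α+β.
Need P(θ < 0.02) = 0.05 under Beta(0.15s, 0.85s). Normal approximation: (q−m)/√(m(1−m)/s) ≈ z_{0.05} = -1.64, so s ≈ 0.15·0.85·(-1.64)²/(0.02−0.15)² = 20.4.
At s = 20.4: P(θ<0.02) ≈ 0.006. Adjusting to match 0.05 gives s ≈ 10.03.
So α = 0.15·10.03 ≈ 1.50, β = 0.85·10.03 ≈ 8.52.

α ≈ 1.50, β ≈ 8.52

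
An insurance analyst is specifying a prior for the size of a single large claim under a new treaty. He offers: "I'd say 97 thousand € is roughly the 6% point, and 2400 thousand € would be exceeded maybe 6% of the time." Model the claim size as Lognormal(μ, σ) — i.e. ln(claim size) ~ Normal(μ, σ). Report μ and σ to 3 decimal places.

If T ~ Lognormal(μ,σ) then ln T ~ Normal(μ,σ), so the p-quantile of ln T is μ + z_p·σ.
ln(97) = 4.575 and ln(2400) = 7.783; z_{0.06} = -1.555, z_{0.94} = 1.555.
σ = (7.783 − 4.575)/(1.555 − (-1.555)) = 1.032.
μ = 4.575 − (-1.555)·1.032 = 6.179.

μ ≈ 6.179, σ ≈ 1.032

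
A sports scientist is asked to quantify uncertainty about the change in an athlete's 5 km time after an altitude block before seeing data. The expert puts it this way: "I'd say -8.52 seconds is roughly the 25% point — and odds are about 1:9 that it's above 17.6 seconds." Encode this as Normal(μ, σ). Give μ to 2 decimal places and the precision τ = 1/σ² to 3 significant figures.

μ = 0.49, τ = 0.00561

The p-quantile of Normal(μ,σ) is μ + z_p·σ, with z_{0.25} = -0.6745 and z_{0.9} = 1.282.
Eliminate σ: μ = (z₂·x₁ − z₁·x₂)/(z₂ − z₁) = (1.282·-8.52 − (-0.6745)·17.6)/1.956 = 0.49.
Then σ = (x₂ − x₁)/(z₂ − z₁) = (17.6 − -8.52)/1.956 = 13.35.
Precision τ = 1/σ² = 1/13.35² = 0.00561.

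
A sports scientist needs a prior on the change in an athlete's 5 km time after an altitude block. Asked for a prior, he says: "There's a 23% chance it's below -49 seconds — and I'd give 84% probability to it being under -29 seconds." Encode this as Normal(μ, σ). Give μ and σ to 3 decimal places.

μ = -40.475, σ = 11.539

For Normal(μ,σ), the p-quantile is μ + z_p·σ. Here z_{0.23} = -0.7388, z_{0.84} = 0.9945.
So -49 = μ − 0.7388σ and -29 = μ + 0.9945σ.
Subtracting: σ = (-29 − -49)/(0.9945 − (-0.7388)) = 11.539.
Then μ = -49 − (-0.7388)·11.539 = -40.475.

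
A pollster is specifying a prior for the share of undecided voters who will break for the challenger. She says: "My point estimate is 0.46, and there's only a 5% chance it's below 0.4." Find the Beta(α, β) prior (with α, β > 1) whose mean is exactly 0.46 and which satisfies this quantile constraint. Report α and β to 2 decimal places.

With mean 0.46 fixed, write α = 0.46s, β = 0.54s where s = α+β.
Need P(θ < 0.4) = 0.05 under Beta(0.46s, 0.54s). Normal approximation: (q−m)/√(m(1−m)/s) ≈ z_{0.05} = -1.64, so s ≈ 0.46·0.54·(-1.64)²/(0.4−0.46)² = 186.7.
At s = 186.7: P(θ<0.4) ≈ 0.049. Adjusting to match 0.05 gives s ≈ 184.29.
So α = 0.46·184.29 ≈ 84.77, β = 0.54·184.29 ≈ 99.52.

α ≈ 84.77, β ≈ 99.52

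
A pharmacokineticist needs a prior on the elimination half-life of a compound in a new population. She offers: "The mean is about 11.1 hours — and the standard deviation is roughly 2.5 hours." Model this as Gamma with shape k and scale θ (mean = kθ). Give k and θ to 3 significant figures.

k ≈ 19.7, θ ≈ 0.563

For Gamma(k, scale θ): mean = kθ, variance = kθ², so CV = 1/√k.
CV = SD/mean = 2.5/11.1 = 0.2252, hence k = 1/CV² = 19.7.
Then θ = mean/k = 11.1/19.7 = 0.563.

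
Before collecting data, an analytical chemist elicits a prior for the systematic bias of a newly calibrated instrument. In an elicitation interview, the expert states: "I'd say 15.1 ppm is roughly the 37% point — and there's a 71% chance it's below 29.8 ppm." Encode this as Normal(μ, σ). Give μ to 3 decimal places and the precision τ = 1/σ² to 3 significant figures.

μ = 20.611, τ = 0.00363

For Normal(μ,σ), the p-quantile is μ + z_p·σ. Here z_{0.37} = -0.3319, z_{0.71} = 0.5534.
So 15.1 = μ − 0.3319σ and 29.8 = μ + 0.5534σ.
Subtracting: σ = (29.8 − 15.1)/(0.5534 − (-0.3319)) = 16.606.
Then μ = 15.1 − (-0.3319)·16.606 = 20.611.
Precision τ = 1/σ² = 1/16.61² = 0.00363.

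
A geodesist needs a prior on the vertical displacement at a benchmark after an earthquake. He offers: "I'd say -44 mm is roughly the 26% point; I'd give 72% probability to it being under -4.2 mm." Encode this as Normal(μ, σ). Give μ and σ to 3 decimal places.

For Normal(μ,σ), the p-quantile is μ + z_p·σ. Here z_{0.26} = -0.6433, z_{0.72} = 0.5828.
So -44 = μ − 0.6433σ and -4.2 = μ + 0.5828σ.
Subtracting: σ = (-4.2 − -44)/(0.5828 − (-0.6433)) = 32.458.
Then μ = -44 − (-0.6433)·32.458 = -23.118.

μ = -23.118, σ = 32.458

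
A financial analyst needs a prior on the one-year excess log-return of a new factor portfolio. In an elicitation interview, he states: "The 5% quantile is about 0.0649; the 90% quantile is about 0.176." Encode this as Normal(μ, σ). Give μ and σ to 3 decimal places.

The p-quantile of Normal(μ,σ) is μ + z_p·σ, with z_{0.05} = -1.645 and z_{0.9} = 1.282.
Eliminate σ: μ = (z₂·x₁ − z₁·x₂)/(z₂ − z₁) = (1.282·0.0649 − (-1.645)·0.176)/2.926 = 0.127.
Then σ = (x₂ − x₁)/(z₂ − z₁) = (0.176 − 0.0649)/2.926 = 0.038.

μ = 0.127, σ = 0.038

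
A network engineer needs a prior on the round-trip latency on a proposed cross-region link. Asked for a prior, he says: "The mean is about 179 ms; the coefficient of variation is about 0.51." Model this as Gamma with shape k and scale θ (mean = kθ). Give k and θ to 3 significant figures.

For Gamma(k, scale θ): mean = kθ, variance = kθ², so CV = 1/√k.
CV = 0.51, hence k = 1/CV² = 3.84.
Then θ = mean/k = 179/3.84 = 46.6.

k ≈ 3.84, θ ≈ 46.6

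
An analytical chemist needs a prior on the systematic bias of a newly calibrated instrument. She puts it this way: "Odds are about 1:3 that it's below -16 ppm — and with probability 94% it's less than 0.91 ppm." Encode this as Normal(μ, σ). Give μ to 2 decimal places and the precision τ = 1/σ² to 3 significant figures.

For Normal(μ,σ), the p-quantile is μ + z_p·σ. Here z_{0.25} = -0.6745, z_{0.94} = 1.555.
So -16 = μ − 0.6745σ and 0.91 = μ + 1.555σ.
Subtracting: σ = (0.91 − -16)/(1.555 − (-0.6745)) = 7.59.
Then μ = -16 − (-0.6745)·7.59 = -10.88.
Precision τ = 1/σ² = 1/7.585² = 0.0174.

μ = -10.88, τ = 0.0174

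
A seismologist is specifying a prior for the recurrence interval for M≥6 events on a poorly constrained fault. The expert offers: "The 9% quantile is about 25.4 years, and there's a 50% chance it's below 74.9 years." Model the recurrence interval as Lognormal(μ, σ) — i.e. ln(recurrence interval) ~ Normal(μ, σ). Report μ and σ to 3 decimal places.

If T ~ Lognormal(μ,σ) then ln T ~ Normal(μ,σ), so the p-quantile of ln T is μ + z_p·σ.
ln(25.4) = 3.235 and ln(74.9) = 4.316; z_{0.09} = -1.341, z_{0.5} = 0.
σ = (4.316 − 3.235)/(0 − (-1.341)) = 0.807.
μ = 3.235 − (-1.341)·0.807 = 4.316.

μ ≈ 4.316, σ ≈ 0.807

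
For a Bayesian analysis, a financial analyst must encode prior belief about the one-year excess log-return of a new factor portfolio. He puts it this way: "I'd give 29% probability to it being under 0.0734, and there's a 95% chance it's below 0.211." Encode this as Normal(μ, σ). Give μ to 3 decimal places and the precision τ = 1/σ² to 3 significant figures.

μ = 0.108, τ = 255

For Normal(μ,σ), the p-quantile is μ + z_p·σ. Here z_{0.29} = -0.5534, z_{0.95} = 1.645.
So 0.0734 = μ − 0.5534σ and 0.211 = μ + 1.645σ.
Subtracting: σ = (0.211 − 0.0734)/(1.645 − (-0.5534)) = 0.063.
Then μ = 0.0734 − (-0.5534)·0.063 = 0.108.
Precision τ = 1/σ² = 1/0.0626² = 255.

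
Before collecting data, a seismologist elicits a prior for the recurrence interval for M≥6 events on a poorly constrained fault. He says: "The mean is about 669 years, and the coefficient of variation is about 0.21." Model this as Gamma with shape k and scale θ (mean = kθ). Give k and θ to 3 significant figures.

For Gamma(k, scale θ): mean = kθ, variance = kθ², so CV = 1/√k.
CV = 0.21, hence k = 1/CV² = 22.7.
Then θ = mean/k = 669/22.7 = 29.5.

k ≈ 22.7, θ ≈ 29.5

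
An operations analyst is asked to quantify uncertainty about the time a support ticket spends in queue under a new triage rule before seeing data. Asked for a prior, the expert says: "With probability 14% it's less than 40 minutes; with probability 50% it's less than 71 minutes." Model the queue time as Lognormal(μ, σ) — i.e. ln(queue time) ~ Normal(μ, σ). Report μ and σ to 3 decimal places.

μ ≈ 4.263, σ ≈ 0.531

If T ~ Lognormal(μ,σ) then ln T ~ Normal(μ,σ), so the p-quantile of ln T is μ + z_p·σ.
ln(40) = 3.689 and ln(71) = 4.263; z_{0.14} = -1.08, z_{0.5} = 0.
σ = (4.263 − 3.689)/(0 − (-1.08)) = 0.531.
μ = 3.689 − (-1.08)·0.531 = 4.263.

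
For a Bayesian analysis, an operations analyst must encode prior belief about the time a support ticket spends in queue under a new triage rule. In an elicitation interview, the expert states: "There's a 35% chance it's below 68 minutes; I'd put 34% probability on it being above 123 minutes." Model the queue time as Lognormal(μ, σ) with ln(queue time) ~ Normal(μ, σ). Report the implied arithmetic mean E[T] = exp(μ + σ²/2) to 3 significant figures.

E[T] ≈ 119 minutes

If T ~ Lognormal(μ,σ) then ln T ~ Normal(μ,σ), so the p-quantile of ln T is μ + z_p·σ.
ln(68) = 4.22 and ln(123) = 4.812; z_{0.35} = -0.3853, z_{0.66} = 0.4125.
σ = (4.812 − 4.22)/(0.4125 − (-0.3853)) = 0.743.
μ = 4.22 − (-0.3853)·0.743 = 4.506.
E[T] = exp(μ + σ²/2) = exp(4.506 + 0.2760) = 119 minutes.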